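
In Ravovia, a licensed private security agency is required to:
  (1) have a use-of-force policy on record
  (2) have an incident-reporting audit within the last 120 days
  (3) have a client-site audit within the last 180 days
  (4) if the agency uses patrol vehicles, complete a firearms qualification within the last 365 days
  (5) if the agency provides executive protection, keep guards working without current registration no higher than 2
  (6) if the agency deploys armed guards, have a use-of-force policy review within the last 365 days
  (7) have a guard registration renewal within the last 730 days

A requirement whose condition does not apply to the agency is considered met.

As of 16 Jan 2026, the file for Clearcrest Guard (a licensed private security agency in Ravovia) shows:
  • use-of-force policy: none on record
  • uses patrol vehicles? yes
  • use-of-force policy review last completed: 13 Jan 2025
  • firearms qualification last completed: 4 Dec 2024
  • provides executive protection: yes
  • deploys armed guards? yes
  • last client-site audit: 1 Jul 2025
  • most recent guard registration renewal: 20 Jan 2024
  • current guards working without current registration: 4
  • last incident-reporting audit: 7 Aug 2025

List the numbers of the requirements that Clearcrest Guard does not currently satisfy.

1, 2, 3, 4, 5, 6

1. use-of-force policy absent → not met
2. incident-reporting audit 162 days ago vs limit 120 → not met
3. client-site audit 199 days ago vs limit 180 → not met
4. condition 'uses patrol vehicles' holds; firearms qualification 408 days ago vs limit 365 → not met
5. condition 'provides executive protection' holds; guards working without current registration 4 > 2 → not met
6. condition 'deploys armed guards' holds; use-of-force policy review 368 days ago vs limit 365 → not met
7. guard registration renewal 727 days ago vs limit 730 → met
Not met: 1, 2, 3, 4, 5, 6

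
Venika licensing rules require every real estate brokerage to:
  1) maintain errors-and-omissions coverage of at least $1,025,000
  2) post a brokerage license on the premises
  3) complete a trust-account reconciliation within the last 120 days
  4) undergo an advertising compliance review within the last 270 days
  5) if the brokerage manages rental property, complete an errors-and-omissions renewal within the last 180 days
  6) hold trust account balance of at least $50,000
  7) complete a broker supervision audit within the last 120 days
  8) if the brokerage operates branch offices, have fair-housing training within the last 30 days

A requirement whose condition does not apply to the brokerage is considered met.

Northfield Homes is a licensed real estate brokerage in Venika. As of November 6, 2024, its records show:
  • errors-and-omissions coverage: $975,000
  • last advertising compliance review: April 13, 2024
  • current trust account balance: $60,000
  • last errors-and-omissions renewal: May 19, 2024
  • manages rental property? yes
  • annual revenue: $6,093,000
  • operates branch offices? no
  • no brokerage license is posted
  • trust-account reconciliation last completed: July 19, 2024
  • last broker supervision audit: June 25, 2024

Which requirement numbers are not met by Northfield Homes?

1, 2, 7

1. errors-and-omissions coverage $975,000 < $1,025,000 → not met
2. brokerage license absent → not met
3. trust-account reconciliation 110 days ago vs limit 120 → met
4. advertising compliance review 207 days ago vs limit 270 → met
5. condition 'manages rental property' holds; errors-and-omissions renewal 171 days ago vs limit 180 → met
6. trust account balance $60,000 ≥ $50,000 → met
7. broker supervision audit 134 days ago vs limit 120 → not met
8. condition 'operates branch offices' does not hold → requirement n/a → met
Not met: 1, 2, 7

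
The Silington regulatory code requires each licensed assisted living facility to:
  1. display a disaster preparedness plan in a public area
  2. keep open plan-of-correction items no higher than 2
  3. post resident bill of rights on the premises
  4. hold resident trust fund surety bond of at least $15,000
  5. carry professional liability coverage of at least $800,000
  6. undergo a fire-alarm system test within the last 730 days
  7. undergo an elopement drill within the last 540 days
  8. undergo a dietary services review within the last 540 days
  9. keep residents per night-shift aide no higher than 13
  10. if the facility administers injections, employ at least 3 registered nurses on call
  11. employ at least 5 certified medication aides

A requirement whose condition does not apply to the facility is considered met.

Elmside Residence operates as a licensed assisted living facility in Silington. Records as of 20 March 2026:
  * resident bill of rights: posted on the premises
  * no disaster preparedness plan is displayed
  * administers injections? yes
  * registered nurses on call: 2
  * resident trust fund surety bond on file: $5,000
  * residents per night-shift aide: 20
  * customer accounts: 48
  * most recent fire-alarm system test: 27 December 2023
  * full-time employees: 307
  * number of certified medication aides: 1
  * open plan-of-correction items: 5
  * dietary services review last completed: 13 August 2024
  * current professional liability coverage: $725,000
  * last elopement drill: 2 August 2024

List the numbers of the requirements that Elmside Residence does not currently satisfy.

1. disaster preparedness plan absent → not met
2. open plan-of-correction items 5 > 2 → not met
3. resident bill of rights present → met
4. resident trust fund surety bond $5,000 < $15,000 → not met
5. professional liability coverage $725,000 < $800,000 → not met
6. fire-alarm system test 814 days ago vs limit 730 → not met
7. elopement drill 595 days ago vs limit 540 → not met
8. dietary services review 584 days ago vs limit 540 → not met
9. residents per night-shift aide 20 > 13 → not met
10. condition 'administers injections' holds; registered nurses on call 2 < 3 → not met
11. certified medication aides 1 < 5 → not met
Not met: 1, 2, 4, 5, 6, 7, 8, 9, 10, 11

1, 2, 4, 5, 6, 7, 8, 9, 10, 11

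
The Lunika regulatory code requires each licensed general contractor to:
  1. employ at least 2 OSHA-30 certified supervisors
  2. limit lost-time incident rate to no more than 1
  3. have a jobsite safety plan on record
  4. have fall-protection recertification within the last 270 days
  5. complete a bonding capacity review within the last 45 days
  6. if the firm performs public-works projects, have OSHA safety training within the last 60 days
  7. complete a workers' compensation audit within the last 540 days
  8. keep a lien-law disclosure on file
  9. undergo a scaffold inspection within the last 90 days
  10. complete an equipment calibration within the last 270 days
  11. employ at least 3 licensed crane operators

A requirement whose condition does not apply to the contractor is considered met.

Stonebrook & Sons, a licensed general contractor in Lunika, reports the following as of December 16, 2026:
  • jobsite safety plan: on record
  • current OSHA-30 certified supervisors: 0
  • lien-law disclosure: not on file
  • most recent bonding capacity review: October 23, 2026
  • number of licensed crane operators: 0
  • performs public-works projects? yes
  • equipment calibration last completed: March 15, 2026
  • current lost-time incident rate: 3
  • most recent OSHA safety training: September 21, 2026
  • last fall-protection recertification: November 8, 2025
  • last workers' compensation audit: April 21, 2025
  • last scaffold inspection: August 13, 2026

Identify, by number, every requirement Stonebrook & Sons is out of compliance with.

1, 2, 4, 5, 6, 7, 8, 9, 10, 11

1. OSHA-30 certified supervisors 0 < 2 → not met
2. lost-time incident rate 3 > 1 → not met
3. jobsite safety plan present → met
4. fall-protection recertification 403 days ago vs limit 270 → not met
5. bonding capacity review 54 days ago vs limit 45 → not met
6. condition 'performs public-works projects' holds; OSHA safety training 86 days ago vs limit 60 → not met
7. workers' compensation audit 604 days ago vs limit 540 → not met
8. lien-law disclosure absent → not met
9. scaffold inspection 125 days ago vs limit 90 → not met
10. equipment calibration 276 days ago vs limit 270 → not met
11. licensed crane operators 0 < 3 → not met
Not met: 1, 2, 4, 5, 6, 7, 8, 9, 10, 11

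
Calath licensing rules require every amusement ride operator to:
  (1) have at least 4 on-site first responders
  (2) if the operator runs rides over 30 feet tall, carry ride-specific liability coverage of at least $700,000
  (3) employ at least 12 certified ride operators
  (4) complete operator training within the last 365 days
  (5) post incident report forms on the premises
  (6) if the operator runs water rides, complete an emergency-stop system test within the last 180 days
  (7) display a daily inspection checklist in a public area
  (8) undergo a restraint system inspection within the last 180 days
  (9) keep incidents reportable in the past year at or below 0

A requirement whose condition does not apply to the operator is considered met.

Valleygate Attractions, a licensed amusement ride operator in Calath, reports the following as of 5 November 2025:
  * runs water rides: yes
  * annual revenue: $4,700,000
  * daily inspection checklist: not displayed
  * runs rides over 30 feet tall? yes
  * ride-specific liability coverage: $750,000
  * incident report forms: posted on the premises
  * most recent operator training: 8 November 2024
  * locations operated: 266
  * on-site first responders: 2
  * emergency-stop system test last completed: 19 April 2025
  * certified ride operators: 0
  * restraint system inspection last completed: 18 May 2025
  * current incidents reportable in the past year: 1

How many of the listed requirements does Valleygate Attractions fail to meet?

1. on-site first responders 2 < 4 → not met
2. condition 'runs rides over 30 feet tall' holds; ride-specific liability coverage $750,000 ≥ $700,000 → met
3. certified ride operators 0 < 12 → not met
4. operator training 362 days ago vs limit 365 → met
5. incident report forms present → met
6. condition 'runs water rides' holds; emergency-stop system test 200 days ago vs limit 180 → not met
7. daily inspection checklist absent → not met
8. restraint system inspection 171 days ago vs limit 180 → met
9. incidents reportable in the past year 1 > 0 → not met
Not met: 5 of 9

5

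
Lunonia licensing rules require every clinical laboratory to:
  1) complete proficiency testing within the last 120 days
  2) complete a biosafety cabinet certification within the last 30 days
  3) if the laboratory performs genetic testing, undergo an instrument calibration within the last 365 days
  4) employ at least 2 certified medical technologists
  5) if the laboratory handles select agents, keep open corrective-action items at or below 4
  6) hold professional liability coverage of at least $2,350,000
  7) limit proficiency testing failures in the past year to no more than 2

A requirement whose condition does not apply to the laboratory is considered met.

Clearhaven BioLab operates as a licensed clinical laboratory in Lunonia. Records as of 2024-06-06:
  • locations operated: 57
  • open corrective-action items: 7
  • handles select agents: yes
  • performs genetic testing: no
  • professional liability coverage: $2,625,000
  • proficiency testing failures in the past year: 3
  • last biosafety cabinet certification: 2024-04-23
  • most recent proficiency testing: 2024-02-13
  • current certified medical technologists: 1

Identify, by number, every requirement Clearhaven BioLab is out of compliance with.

2, 4, 5, 7

1. proficiency testing 114 days ago vs limit 120 → met
2. biosafety cabinet certification 44 days ago vs limit 30 → not met
3. condition 'performs genetic testing' does not hold → requirement n/a → met
4. certified medical technologists 1 < 2 → not met
5. condition 'handles select agents' holds; open corrective-action items 7 > 4 → not met
6. professional liability coverage $2,625,000 ≥ $2,350,000 → met
7. proficiency testing failures in the past year 3 > 2 → not met
Not met: 2, 4, 5, 7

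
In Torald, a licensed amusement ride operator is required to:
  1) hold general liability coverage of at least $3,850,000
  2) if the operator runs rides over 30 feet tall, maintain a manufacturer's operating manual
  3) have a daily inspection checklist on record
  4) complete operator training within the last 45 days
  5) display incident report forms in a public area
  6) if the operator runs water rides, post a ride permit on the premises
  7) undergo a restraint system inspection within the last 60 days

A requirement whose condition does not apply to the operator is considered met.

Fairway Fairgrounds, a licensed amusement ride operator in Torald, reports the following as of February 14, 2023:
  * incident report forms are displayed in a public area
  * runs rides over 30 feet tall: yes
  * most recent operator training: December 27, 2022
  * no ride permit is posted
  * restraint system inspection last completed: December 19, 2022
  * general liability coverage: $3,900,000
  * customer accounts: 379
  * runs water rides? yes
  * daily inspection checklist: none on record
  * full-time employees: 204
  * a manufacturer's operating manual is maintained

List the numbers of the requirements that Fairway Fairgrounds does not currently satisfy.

3, 4, 6

1. general liability coverage $3,900,000 ≥ $3,850,000 → met
2. condition 'runs rides over 30 feet tall' holds; manufacturer's operating manual present → met
3. daily inspection checklist absent → not met
4. operator training 49 days ago vs limit 45 → not met
5. incident report forms present → met
6. condition 'runs water rides' holds; ride permit absent → not met
7. restraint system inspection 57 days ago vs limit 60 → met
Not met: 3, 4, 6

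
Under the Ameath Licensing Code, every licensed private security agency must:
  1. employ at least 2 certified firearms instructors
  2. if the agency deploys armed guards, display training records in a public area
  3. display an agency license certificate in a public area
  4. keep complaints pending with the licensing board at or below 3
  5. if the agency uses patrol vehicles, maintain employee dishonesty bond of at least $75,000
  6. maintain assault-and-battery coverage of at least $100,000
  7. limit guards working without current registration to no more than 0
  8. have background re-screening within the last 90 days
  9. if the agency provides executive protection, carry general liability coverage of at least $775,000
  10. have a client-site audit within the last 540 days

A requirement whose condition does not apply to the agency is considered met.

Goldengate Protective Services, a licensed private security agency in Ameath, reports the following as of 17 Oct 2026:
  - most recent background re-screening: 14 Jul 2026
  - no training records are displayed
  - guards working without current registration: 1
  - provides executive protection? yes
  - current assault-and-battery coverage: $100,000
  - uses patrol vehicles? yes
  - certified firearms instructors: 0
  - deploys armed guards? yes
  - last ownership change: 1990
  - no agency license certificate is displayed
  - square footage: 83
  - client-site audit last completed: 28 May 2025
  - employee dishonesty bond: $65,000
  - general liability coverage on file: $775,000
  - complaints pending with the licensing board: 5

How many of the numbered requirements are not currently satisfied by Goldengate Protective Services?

7

1. certified firearms instructors 0 < 2 → not met
2. condition 'deploys armed guards' holds; training records absent → not met
3. agency license certificate absent → not met
4. complaints pending with the licensing board 5 > 3 → not met
5. condition 'uses patrol vehicles' holds; employee dishonesty bond $65,000 < $75,000 → not met
6. assault-and-battery coverage $100,000 ≥ $100,000 → met
7. guards working without current registration 1 > 0 → not met
8. background re-screening 95 days ago vs limit 90 → not met
9. condition 'provides executive protection' holds; general liability coverage $775,000 ≥ $775,000 → met
10. client-site audit 507 days ago vs limit 540 → met
Not met: 7 of 10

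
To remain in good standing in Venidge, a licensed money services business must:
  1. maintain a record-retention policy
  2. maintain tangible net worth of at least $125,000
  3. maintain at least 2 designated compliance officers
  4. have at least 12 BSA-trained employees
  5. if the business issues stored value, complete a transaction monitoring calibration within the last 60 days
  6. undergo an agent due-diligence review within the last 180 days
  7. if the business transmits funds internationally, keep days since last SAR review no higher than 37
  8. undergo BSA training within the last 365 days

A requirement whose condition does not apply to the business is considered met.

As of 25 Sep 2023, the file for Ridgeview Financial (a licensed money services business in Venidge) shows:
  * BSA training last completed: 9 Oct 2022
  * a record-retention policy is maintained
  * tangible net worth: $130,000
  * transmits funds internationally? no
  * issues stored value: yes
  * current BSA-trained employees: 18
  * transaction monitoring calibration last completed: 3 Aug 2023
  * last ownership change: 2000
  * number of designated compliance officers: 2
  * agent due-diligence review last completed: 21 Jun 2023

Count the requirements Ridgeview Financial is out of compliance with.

0

1. record-retention policy present → met
2. tangible net worth $130,000 ≥ $125,000 → met
3. designated compliance officers 2 ≥ 2 → met
4. BSA-trained employees 18 ≥ 12 → met
5. condition 'issues stored value' holds; transaction monitoring calibration 53 days ago vs limit 60 → met
6. agent due-diligence review 96 days ago vs limit 180 → met
7. condition 'transmits funds internationally' does not hold → requirement n/a → met
8. BSA training 351 days ago vs limit 365 → met
Not met: 0 of 8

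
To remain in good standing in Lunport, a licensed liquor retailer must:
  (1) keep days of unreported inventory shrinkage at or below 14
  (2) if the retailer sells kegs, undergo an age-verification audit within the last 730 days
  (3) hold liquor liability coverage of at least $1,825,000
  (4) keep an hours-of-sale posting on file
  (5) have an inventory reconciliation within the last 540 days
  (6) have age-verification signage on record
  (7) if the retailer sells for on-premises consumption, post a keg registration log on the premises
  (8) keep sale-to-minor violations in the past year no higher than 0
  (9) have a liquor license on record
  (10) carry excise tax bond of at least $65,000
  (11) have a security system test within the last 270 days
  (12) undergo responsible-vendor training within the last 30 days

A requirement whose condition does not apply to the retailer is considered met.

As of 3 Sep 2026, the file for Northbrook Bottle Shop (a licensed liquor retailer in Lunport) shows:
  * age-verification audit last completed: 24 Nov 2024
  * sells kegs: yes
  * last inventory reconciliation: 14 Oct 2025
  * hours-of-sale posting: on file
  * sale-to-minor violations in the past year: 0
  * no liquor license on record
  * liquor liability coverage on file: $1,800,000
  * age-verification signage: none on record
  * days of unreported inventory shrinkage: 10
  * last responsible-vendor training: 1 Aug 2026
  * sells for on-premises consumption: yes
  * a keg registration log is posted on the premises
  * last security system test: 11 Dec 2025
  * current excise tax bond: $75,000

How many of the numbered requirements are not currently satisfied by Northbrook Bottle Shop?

1. days of unreported inventory shrinkage 10 ≤ 14 → met
2. condition 'sells kegs' holds; age-verification audit 648 days ago vs limit 730 → met
3. liquor liability coverage $1,800,000 < $1,825,000 → not met
4. hours-of-sale posting present → met
5. inventory reconciliation 324 days ago vs limit 540 → met
6. age-verification signage absent → not met
7. condition 'sells for on-premises consumption' holds; keg registration log present → met
8. sale-to-minor violations in the past year 0 ≤ 0 → met
9. liquor license absent → not met
10. excise tax bond $75,000 ≥ $65,000 → met
11. security system test 266 days ago vs limit 270 → met
12. responsible-vendor training 33 days ago vs limit 30 → not met
Not met: 4 of 12

4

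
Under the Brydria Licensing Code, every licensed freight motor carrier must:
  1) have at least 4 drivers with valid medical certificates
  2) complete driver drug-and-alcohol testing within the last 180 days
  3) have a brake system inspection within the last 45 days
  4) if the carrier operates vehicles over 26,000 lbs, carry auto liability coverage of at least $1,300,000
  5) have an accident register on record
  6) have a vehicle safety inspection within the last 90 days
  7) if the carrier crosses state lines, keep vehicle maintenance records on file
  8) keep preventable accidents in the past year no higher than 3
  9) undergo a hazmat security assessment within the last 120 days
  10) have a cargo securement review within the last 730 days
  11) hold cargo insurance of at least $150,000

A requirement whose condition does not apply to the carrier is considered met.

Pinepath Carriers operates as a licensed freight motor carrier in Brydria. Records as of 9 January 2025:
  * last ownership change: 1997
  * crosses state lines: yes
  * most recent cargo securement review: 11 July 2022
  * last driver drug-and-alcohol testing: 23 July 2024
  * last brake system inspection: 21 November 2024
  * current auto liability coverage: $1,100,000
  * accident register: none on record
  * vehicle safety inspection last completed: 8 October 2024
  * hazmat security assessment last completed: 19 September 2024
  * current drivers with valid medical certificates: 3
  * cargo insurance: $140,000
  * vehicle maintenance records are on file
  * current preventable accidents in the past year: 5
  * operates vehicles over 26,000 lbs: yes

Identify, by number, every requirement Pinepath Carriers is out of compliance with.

1, 3, 4, 5, 6, 8, 10, 11

1. drivers with valid medical certificates 3 < 4 → not met
2. driver drug-and-alcohol testing 170 days ago vs limit 180 → met
3. brake system inspection 49 days ago vs limit 45 → not met
4. condition 'operates vehicles over 26,000 lbs' holds; auto liability coverage $1,100,000 < $1,300,000 → not met
5. accident register absent → not met
6. vehicle safety inspection 93 days ago vs limit 90 → not met
7. condition 'crosses state lines' holds; vehicle maintenance records present → met
8. preventable accidents in the past year 5 > 3 → not met
9. hazmat security assessment 112 days ago vs limit 120 → met
10. cargo securement review 913 days ago vs limit 730 → not met
11. cargo insurance $140,000 < $150,000 → not met
Not met: 1, 3, 4, 5, 6, 8, 10, 11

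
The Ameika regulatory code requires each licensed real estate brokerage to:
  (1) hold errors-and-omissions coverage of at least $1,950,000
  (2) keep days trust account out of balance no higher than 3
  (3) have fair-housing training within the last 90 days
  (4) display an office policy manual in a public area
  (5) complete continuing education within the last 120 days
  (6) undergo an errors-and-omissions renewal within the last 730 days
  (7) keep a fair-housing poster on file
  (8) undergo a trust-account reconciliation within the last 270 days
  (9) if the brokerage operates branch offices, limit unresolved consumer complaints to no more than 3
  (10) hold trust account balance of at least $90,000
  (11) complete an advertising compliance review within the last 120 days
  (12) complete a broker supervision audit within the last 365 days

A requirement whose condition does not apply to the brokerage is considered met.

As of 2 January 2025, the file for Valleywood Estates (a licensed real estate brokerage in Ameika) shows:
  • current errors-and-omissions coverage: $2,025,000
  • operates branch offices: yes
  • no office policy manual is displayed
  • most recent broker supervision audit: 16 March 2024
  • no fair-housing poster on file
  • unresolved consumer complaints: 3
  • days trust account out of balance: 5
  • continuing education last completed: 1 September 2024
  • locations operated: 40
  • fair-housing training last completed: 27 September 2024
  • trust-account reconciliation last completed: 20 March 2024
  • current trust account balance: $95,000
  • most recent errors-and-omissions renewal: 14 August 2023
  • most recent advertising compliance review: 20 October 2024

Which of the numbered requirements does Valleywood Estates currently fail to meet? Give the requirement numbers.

2, 3, 4, 5, 7, 8

1. errors-and-omissions coverage $2,025,000 ≥ $1,950,000 → met
2. days trust account out of balance 5 > 3 → not met
3. fair-housing training 97 days ago vs limit 90 → not met
4. office policy manual absent → not met
5. continuing education 123 days ago vs limit 120 → not met
6. errors-and-omissions renewal 507 days ago vs limit 730 → met
7. fair-housing poster absent → not met
8. trust-account reconciliation 288 days ago vs limit 270 → not met
9. condition 'operates branch offices' holds; unresolved consumer complaints 3 ≤ 3 → met
10. trust account balance $95,000 ≥ $90,000 → met
11. advertising compliance review 74 days ago vs limit 120 → met
12. broker supervision audit 292 days ago vs limit 365 → met
Not met: 2, 3, 4, 5, 7, 8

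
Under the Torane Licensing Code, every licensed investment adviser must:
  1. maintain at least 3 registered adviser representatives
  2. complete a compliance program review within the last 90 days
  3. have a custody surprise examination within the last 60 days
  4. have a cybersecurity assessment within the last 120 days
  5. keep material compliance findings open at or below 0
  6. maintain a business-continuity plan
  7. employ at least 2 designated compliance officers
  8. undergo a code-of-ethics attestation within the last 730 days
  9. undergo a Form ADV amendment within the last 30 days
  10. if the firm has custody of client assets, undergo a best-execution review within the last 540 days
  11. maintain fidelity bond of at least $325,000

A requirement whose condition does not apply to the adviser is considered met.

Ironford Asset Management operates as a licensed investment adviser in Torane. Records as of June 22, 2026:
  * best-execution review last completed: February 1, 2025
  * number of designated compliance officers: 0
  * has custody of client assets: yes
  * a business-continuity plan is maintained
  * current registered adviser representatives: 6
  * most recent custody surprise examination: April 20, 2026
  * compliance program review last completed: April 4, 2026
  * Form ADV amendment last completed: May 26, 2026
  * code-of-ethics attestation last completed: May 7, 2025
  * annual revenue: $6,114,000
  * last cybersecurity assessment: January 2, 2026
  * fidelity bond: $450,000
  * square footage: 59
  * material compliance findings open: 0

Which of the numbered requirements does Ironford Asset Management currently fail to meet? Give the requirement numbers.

1. registered adviser representatives 6 ≥ 3 → met
2. compliance program review 79 days ago vs limit 90 → met
3. custody surprise examination 63 days ago vs limit 60 → not met
4. cybersecurity assessment 171 days ago vs limit 120 → not met
5. material compliance findings open 0 ≤ 0 → met
6. business-continuity plan present → met
7. designated compliance officers 0 < 2 → not met
8. code-of-ethics attestation 411 days ago vs limit 730 → met
9. Form ADV amendment 27 days ago vs limit 30 → met
10. condition 'has custody of client assets' holds; best-execution review 506 days ago vs limit 540 → met
11. fidelity bond $450,000 ≥ $325,000 → met
Not met: 3, 4, 7

3, 4, 7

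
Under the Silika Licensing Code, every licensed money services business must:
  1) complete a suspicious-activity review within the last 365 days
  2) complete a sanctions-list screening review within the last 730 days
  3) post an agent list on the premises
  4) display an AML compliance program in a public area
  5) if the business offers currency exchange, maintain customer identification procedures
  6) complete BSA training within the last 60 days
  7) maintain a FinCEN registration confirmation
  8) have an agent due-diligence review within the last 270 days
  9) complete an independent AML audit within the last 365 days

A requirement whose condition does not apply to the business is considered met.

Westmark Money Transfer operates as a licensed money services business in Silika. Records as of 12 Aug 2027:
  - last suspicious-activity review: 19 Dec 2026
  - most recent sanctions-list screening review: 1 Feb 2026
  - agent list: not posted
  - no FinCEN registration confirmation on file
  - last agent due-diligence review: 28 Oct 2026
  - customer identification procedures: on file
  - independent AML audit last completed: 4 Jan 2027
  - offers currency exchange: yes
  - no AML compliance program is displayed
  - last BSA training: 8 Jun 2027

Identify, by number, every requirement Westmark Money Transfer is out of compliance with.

1. suspicious-activity review 236 days ago vs limit 365 → met
2. sanctions-list screening review 557 days ago vs limit 730 → met
3. agent list absent → not met
4. AML compliance program absent → not met
5. condition 'offers currency exchange' holds; customer identification procedures present → met
6. BSA training 65 days ago vs limit 60 → not met
7. FinCEN registration confirmation absent → not met
8. agent due-diligence review 288 days ago vs limit 270 → not met
9. independent AML audit 220 days ago vs limit 365 → met
Not met: 3, 4, 6, 7, 8

3, 4, 6, 7, 8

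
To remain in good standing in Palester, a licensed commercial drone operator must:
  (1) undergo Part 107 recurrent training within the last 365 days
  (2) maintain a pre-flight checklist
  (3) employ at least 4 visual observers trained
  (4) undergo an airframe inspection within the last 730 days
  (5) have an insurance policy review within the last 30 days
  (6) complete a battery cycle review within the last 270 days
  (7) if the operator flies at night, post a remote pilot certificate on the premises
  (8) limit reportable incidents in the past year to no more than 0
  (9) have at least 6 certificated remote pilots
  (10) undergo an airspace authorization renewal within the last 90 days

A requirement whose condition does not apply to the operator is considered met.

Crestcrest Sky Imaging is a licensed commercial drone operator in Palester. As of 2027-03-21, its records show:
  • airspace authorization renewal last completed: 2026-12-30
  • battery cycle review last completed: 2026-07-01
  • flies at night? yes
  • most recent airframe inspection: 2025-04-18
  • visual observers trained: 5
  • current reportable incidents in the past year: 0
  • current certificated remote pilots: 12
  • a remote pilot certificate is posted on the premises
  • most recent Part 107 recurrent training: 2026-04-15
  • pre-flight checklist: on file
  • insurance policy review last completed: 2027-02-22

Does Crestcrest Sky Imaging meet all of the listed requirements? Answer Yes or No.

1. Part 107 recurrent training 340 days ago vs limit 365 → met
2. pre-flight checklist present → met
3. visual observers trained 5 ≥ 4 → met
4. airframe inspection 702 days ago vs limit 730 → met
5. insurance policy review 27 days ago vs limit 30 → met
6. battery cycle review 263 days ago vs limit 270 → met
7. condition 'flies at night' holds; remote pilot certificate present → met
8. reportable incidents in the past year 0 ≤ 0 → met
9. certificated remote pilots 12 ≥ 6 → met
10. airspace authorization renewal 81 days ago vs limit 90 → met
All met.

Yes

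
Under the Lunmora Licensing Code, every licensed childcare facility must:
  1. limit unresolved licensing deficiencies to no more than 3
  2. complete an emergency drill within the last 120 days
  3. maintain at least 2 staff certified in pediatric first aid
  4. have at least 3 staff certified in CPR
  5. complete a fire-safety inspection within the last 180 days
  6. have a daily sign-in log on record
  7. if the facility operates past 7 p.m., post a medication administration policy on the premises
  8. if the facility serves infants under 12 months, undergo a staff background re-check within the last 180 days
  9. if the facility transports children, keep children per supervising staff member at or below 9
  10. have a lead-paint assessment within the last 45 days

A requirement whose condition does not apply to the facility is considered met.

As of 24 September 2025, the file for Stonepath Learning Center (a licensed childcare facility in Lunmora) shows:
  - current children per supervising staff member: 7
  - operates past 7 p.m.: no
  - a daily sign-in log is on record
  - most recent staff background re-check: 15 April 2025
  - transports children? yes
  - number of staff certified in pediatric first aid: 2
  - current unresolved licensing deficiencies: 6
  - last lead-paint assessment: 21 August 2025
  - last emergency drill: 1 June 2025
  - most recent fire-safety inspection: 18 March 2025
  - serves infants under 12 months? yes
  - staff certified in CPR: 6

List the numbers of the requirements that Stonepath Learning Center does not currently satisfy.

1, 5

1. unresolved licensing deficiencies 6 > 3 → not met
2. emergency drill 115 days ago vs limit 120 → met
3. staff certified in pediatric first aid 2 ≥ 2 → met
4. staff certified in CPR 6 ≥ 3 → met
5. fire-safety inspection 190 days ago vs limit 180 → not met
6. daily sign-in log present → met
7. condition 'operates past 7 p.m.' does not hold → requirement n/a → met
8. condition 'serves infants under 12 months' holds; staff background re-check 162 days ago vs limit 180 → met
9. condition 'transports children' holds; children per supervising staff member 7 ≤ 9 → met
10. lead-paint assessment 34 days ago vs limit 45 → met
Not met: 1, 5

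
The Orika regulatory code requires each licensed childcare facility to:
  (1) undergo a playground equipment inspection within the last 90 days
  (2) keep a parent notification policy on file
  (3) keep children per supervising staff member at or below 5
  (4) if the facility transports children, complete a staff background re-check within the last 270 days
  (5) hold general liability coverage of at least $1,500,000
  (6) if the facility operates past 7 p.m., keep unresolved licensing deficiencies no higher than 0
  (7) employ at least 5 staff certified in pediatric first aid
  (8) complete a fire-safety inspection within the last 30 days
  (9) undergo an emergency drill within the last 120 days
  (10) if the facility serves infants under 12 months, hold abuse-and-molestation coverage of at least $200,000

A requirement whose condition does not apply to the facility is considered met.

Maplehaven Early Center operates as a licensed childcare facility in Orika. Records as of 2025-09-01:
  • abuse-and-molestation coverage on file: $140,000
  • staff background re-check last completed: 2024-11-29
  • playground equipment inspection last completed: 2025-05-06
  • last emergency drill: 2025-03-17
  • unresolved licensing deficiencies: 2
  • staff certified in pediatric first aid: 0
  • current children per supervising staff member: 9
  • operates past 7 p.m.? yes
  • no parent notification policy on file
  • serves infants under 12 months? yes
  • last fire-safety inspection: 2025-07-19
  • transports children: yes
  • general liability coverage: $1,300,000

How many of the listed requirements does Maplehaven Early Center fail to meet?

10

1. playground equipment inspection 118 days ago vs limit 90 → not met
2. parent notification policy absent → not met
3. children per supervising staff member 9 > 5 → not met
4. condition 'transports children' holds; staff background re-check 276 days ago vs limit 270 → not met
5. general liability coverage $1,300,000 < $1,500,000 → not met
6. condition 'operates past 7 p.m.' holds; unresolved licensing deficiencies 2 > 0 → not met
7. staff certified in pediatric first aid 0 < 5 → not met
8. fire-safety inspection 44 days ago vs limit 30 → not met
9. emergency drill 168 days ago vs limit 120 → not met
10. condition 'serves infants under 12 months' holds; abuse-and-molestation coverage $140,000 < $200,000 → not met
Not met: 10 of 10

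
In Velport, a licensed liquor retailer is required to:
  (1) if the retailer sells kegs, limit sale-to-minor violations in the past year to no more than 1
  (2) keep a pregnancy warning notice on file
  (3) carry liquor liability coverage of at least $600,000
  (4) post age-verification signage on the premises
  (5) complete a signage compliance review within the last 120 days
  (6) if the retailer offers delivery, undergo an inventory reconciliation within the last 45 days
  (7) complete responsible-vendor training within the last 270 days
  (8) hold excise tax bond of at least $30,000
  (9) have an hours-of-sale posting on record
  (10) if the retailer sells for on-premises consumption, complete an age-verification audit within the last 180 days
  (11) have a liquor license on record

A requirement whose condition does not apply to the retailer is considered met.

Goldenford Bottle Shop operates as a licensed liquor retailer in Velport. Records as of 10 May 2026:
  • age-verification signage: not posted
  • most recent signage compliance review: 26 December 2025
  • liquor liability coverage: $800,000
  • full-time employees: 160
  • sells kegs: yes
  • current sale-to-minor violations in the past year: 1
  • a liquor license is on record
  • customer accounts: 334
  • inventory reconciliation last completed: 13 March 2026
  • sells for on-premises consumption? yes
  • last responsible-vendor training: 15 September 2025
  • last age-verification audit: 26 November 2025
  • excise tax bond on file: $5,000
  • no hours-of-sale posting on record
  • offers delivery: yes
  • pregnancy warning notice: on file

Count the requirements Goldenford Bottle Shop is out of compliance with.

5

1. condition 'sells kegs' holds; sale-to-minor violations in the past year 1 ≤ 1 → met
2. pregnancy warning notice present → met
3. liquor liability coverage $800,000 ≥ $600,000 → met
4. age-verification signage absent → not met
5. signage compliance review 135 days ago vs limit 120 → not met
6. condition 'offers delivery' holds; inventory reconciliation 58 days ago vs limit 45 → not met
7. responsible-vendor training 237 days ago vs limit 270 → met
8. excise tax bond $5,000 < $30,000 → not met
9. hours-of-sale posting absent → not met
10. condition 'sells for on-premises consumption' holds; age-verification audit 165 days ago vs limit 180 → met
11. liquor license present → met
Not met: 5 of 11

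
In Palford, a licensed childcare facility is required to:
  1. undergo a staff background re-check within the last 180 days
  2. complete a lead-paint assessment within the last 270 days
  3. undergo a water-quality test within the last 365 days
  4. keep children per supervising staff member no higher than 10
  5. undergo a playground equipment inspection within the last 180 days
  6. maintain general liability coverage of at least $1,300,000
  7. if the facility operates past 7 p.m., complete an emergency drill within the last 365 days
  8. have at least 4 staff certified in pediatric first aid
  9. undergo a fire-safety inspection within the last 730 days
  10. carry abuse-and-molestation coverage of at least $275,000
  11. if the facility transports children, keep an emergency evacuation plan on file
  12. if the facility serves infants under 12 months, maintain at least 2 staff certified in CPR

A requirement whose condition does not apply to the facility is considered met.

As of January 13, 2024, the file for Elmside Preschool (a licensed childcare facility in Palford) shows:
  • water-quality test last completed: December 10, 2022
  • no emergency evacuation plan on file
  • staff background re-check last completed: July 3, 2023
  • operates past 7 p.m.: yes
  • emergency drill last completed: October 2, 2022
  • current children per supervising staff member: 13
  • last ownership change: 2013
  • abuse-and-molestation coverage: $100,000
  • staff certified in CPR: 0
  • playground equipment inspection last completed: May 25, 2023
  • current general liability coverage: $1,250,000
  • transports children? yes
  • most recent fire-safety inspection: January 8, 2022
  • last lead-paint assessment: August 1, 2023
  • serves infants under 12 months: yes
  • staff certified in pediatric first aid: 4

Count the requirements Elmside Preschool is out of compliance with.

1. staff background re-check 194 days ago vs limit 180 → not met
2. lead-paint assessment 165 days ago vs limit 270 → met
3. water-quality test 399 days ago vs limit 365 → not met
4. children per supervising staff member 13 > 10 → not met
5. playground equipment inspection 233 days ago vs limit 180 → not met
6. general liability coverage $1,250,000 < $1,300,000 → not met
7. condition 'operates past 7 p.m.' holds; emergency drill 468 days ago vs limit 365 → not met
8. staff certified in pediatric first aid 4 ≥ 4 → met
9. fire-safety inspection 735 days ago vs limit 730 → not met
10. abuse-and-molestation coverage $100,000 < $275,000 → not met
11. condition 'transports children' holds; emergency evacuation plan absent → not met
12. condition 'serves infants under 12 months' holds; staff certified in CPR 0 < 2 → not met
Not met: 10 of 12

10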